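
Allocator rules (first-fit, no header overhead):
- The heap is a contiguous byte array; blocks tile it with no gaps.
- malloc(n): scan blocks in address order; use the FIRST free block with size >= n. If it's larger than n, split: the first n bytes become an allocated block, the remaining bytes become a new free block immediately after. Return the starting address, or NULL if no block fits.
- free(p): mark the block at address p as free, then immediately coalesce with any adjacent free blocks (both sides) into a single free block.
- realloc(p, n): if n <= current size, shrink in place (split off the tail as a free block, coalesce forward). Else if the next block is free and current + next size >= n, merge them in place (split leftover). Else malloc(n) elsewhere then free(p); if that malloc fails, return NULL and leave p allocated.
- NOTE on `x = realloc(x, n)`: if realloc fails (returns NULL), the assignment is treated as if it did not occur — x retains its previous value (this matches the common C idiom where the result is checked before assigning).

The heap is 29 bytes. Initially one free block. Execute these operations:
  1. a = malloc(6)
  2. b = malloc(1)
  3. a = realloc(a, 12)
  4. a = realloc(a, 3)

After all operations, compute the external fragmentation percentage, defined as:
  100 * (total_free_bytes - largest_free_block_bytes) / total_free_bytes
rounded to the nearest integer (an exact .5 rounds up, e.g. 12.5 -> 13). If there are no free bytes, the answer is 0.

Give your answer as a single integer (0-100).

Answer: 24

Derivation:
Op 1: a = malloc(6) -> a = 0; heap: [0-5 ALLOC][6-28 FREE]
Op 2: b = malloc(1) -> b = 6; heap: [0-5 ALLOC][6-6 ALLOC][7-28 FREE]
Op 3: a = realloc(a, 12) -> a = 7; heap: [0-5 FREE][6-6 ALLOC][7-18 ALLOC][19-28 FREE]
Op 4: a = realloc(a, 3) -> a = 7; heap: [0-5 FREE][6-6 ALLOC][7-9 ALLOC][10-28 FREE]
Free blocks: [6 19] total_free=25 largest=19 -> 100*(25-19)/25 = 600/25 = 24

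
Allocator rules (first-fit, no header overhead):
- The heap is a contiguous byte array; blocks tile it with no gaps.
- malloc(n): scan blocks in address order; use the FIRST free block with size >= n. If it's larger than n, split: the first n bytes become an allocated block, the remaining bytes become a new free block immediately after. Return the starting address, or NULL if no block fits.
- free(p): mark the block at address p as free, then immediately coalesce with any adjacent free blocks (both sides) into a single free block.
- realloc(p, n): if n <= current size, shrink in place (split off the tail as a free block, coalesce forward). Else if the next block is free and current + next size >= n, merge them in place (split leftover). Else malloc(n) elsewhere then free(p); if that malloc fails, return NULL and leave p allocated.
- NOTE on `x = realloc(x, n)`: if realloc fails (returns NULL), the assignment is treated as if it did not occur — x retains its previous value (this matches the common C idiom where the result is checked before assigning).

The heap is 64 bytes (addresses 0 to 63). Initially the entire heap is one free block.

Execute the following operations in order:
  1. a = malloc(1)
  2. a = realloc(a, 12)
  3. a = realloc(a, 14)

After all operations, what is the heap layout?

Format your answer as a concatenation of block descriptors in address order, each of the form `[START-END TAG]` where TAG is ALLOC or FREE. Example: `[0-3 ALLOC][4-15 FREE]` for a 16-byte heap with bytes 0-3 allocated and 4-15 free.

Answer: [0-13 ALLOC][14-63 FREE]

Derivation:
Op 1: a = malloc(1) -> a = 0; heap: [0-0 ALLOC][1-63 FREE]
Op 2: a = realloc(a, 12) -> a = 0; heap: [0-11 ALLOC][12-63 FREE]
Op 3: a = realloc(a, 14) -> a = 0; heap: [0-13 ALLOC][14-63 FREE]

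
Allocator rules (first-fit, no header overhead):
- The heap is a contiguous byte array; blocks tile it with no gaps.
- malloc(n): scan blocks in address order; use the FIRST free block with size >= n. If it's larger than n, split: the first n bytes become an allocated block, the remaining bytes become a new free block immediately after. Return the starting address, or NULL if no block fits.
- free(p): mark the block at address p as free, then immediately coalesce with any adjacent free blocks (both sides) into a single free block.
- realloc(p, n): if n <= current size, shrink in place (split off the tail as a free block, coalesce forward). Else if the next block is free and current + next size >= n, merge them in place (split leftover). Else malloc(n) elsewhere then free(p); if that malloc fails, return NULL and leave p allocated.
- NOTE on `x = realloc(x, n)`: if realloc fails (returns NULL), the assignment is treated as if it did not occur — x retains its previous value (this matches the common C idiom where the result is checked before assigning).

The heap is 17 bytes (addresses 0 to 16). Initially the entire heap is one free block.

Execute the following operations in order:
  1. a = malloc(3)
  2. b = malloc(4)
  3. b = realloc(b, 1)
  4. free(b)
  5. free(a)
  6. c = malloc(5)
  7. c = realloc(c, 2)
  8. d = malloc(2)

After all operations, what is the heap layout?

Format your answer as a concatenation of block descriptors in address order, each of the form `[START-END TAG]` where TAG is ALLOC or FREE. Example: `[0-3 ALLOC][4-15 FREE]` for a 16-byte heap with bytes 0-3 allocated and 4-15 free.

Op 1: a = malloc(3) -> a = 0; heap: [0-2 ALLOC][3-16 FREE]
Op 2: b = malloc(4) -> b = 3; heap: [0-2 ALLOC][3-6 ALLOC][7-16 FREE]
Op 3: b = realloc(b, 1) -> b = 3; heap: [0-2 ALLOC][3-3 ALLOC][4-16 FREE]
Op 4: free(b) -> (freed b); heap: [0-2 ALLOC][3-16 FREE]
Op 5: free(a) -> (freed a); heap: [0-16 FREE]
Op 6: c = malloc(5) -> c = 0; heap: [0-4 ALLOC][5-16 FREE]
Op 7: c = realloc(c, 2) -> c = 0; heap: [0-1 ALLOC][2-16 FREE]
Op 8: d = malloc(2) -> d = 2; heap: [0-1 ALLOC][2-3 ALLOC][4-16 FREE]

Answer: [0-1 ALLOC][2-3 ALLOC][4-16 FREE]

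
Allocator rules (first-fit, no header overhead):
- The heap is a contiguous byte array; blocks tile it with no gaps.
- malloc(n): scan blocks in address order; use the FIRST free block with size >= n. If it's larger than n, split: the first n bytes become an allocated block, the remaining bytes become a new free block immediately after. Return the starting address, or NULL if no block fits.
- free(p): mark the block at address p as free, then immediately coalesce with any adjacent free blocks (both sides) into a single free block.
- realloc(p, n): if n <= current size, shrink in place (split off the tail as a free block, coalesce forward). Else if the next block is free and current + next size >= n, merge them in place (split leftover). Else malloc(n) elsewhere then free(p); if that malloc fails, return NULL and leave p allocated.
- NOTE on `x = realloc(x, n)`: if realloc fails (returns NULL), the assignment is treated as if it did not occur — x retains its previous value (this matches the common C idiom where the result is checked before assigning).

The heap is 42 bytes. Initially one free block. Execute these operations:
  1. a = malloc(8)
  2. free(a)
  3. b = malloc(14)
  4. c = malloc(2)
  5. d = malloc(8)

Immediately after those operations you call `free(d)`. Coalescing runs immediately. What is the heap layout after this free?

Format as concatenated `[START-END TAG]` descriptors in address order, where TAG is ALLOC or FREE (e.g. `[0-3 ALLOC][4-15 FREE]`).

Op 1: a = malloc(8) -> a = 0; heap: [0-7 ALLOC][8-41 FREE]
Op 2: free(a) -> (freed a); heap: [0-41 FREE]
Op 3: b = malloc(14) -> b = 0; heap: [0-13 ALLOC][14-41 FREE]
Op 4: c = malloc(2) -> c = 14; heap: [0-13 ALLOC][14-15 ALLOC][16-41 FREE]
Op 5: d = malloc(8) -> d = 16; heap: [0-13 ALLOC][14-15 ALLOC][16-23 ALLOC][24-41 FREE]
free(d): d = 16 -> block [16-23 ALLOC]; mark free, coalesce with adjacent free neighbors -> [0-13 ALLOC][14-15 ALLOC][16-41 FREE]

Answer: [0-13 ALLOC][14-15 ALLOC][16-41 FREE]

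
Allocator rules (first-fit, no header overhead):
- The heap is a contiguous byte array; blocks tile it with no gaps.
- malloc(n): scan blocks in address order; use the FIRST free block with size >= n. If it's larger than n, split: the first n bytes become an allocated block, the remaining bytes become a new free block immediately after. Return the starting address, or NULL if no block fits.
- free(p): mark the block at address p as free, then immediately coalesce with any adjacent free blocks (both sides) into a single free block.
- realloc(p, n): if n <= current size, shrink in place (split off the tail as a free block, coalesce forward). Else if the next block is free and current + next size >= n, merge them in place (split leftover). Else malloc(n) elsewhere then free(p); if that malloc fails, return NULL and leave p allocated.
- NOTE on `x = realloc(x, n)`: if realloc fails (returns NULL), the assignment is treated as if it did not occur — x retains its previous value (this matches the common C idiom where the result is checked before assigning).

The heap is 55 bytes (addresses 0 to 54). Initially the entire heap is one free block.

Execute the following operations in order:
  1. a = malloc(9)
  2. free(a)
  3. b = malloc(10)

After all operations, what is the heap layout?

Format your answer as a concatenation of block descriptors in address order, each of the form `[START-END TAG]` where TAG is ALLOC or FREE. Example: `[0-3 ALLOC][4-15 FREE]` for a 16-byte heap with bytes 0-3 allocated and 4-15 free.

Answer: [0-9 ALLOC][10-54 FREE]

Derivation:
Op 1: a = malloc(9) -> a = 0; heap: [0-8 ALLOC][9-54 FREE]
Op 2: free(a) -> (freed a); heap: [0-54 FREE]
Op 3: b = malloc(10) -> b = 0; heap: [0-9 ALLOC][10-54 FREE]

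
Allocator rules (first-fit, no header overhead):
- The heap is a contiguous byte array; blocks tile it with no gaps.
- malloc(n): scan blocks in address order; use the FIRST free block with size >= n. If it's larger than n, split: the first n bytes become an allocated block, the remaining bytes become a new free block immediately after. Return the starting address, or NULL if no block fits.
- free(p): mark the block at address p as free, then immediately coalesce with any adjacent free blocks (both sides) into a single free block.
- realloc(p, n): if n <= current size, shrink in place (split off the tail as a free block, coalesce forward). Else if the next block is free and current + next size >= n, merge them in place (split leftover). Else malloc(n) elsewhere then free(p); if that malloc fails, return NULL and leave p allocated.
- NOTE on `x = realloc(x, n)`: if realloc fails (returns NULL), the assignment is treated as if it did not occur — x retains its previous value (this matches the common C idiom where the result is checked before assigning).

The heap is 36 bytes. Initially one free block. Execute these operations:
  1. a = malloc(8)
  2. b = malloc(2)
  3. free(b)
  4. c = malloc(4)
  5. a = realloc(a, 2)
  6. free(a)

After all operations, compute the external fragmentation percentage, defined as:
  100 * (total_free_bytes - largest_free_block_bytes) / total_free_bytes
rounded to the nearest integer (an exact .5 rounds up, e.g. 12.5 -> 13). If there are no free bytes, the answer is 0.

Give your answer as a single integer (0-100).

Answer: 25

Derivation:
Op 1: a = malloc(8) -> a = 0; heap: [0-7 ALLOC][8-35 FREE]
Op 2: b = malloc(2) -> b = 8; heap: [0-7 ALLOC][8-9 ALLOC][10-35 FREE]
Op 3: free(b) -> (freed b); heap: [0-7 ALLOC][8-35 FREE]
Op 4: c = malloc(4) -> c = 8; heap: [0-7 ALLOC][8-11 ALLOC][12-35 FREE]
Op 5: a = realloc(a, 2) -> a = 0; heap: [0-1 ALLOC][2-7 FREE][8-11 ALLOC][12-35 FREE]
Op 6: free(a) -> (freed a); heap: [0-7 FREE][8-11 ALLOC][12-35 FREE]
Free blocks: [8 24] total_free=32 largest=24 -> 100*(32-24)/32 = 800/32 = 25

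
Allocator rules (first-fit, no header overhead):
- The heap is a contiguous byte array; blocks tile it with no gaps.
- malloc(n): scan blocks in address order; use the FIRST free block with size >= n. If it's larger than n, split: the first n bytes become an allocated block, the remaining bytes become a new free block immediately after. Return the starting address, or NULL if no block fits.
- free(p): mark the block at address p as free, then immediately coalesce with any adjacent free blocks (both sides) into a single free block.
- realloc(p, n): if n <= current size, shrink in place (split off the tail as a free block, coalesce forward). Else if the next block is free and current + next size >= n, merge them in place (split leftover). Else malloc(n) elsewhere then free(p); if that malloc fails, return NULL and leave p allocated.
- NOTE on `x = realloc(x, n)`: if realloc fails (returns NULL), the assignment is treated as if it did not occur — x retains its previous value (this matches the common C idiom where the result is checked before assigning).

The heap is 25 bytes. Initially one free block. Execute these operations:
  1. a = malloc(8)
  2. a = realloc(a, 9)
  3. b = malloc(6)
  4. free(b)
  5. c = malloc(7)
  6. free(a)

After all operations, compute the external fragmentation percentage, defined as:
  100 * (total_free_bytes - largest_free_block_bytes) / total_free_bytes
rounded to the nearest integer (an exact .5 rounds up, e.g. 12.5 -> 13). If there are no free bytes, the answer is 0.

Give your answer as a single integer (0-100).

Answer: 50

Derivation:
Op 1: a = malloc(8) -> a = 0; heap: [0-7 ALLOC][8-24 FREE]
Op 2: a = realloc(a, 9) -> a = 0; heap: [0-8 ALLOC][9-24 FREE]
Op 3: b = malloc(6) -> b = 9; heap: [0-8 ALLOC][9-14 ALLOC][15-24 FREE]
Op 4: free(b) -> (freed b); heap: [0-8 ALLOC][9-24 FREE]
Op 5: c = malloc(7) -> c = 9; heap: [0-8 ALLOC][9-15 ALLOC][16-24 FREE]
Op 6: free(a) -> (freed a); heap: [0-8 FREE][9-15 ALLOC][16-24 FREE]
Free blocks: [9 9] total_free=18 largest=9 -> 100*(18-9)/18 = 900/18 = 50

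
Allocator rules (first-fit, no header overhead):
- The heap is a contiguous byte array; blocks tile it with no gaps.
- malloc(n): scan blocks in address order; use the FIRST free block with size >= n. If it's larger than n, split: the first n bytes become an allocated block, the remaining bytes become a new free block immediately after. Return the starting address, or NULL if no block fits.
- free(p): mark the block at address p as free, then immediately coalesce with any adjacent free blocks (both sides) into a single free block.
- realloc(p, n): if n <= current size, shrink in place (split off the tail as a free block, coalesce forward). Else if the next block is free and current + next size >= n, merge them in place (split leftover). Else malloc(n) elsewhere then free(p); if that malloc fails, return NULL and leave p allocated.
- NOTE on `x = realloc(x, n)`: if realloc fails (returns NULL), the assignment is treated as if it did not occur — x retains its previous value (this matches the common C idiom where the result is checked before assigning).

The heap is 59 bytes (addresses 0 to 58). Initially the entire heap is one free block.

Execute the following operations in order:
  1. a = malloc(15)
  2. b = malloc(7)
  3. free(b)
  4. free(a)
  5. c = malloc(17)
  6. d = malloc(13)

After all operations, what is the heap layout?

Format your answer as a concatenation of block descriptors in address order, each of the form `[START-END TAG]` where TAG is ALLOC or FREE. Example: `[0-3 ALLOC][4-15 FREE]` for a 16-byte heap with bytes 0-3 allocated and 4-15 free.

Answer: [0-16 ALLOC][17-29 ALLOC][30-58 FREE]

Derivation:
Op 1: a = malloc(15) -> a = 0; heap: [0-14 ALLOC][15-58 FREE]
Op 2: b = malloc(7) -> b = 15; heap: [0-14 ALLOC][15-21 ALLOC][22-58 FREE]
Op 3: free(b) -> (freed b); heap: [0-14 ALLOC][15-58 FREE]
Op 4: free(a) -> (freed a); heap: [0-58 FREE]
Op 5: c = malloc(17) -> c = 0; heap: [0-16 ALLOC][17-58 FREE]
Op 6: d = malloc(13) -> d = 17; heap: [0-16 ALLOC][17-29 ALLOC][30-58 FREE]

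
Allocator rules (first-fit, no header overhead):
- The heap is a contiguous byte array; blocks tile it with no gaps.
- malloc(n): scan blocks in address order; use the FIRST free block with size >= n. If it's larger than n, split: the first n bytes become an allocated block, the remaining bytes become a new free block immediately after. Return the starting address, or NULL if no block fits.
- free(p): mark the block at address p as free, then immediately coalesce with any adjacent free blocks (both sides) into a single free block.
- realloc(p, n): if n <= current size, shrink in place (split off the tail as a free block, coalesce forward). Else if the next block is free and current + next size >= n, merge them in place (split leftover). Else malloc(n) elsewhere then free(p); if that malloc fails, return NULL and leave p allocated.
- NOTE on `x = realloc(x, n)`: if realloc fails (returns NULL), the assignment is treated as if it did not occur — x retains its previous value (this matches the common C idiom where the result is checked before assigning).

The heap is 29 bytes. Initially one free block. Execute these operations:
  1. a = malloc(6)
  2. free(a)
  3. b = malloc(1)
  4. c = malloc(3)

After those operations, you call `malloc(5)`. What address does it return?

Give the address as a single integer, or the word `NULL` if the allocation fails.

Op 1: a = malloc(6) -> a = 0; heap: [0-5 ALLOC][6-28 FREE]
Op 2: free(a) -> (freed a); heap: [0-28 FREE]
Op 3: b = malloc(1) -> b = 0; heap: [0-0 ALLOC][1-28 FREE]
Op 4: c = malloc(3) -> c = 1; heap: [0-0 ALLOC][1-3 ALLOC][4-28 FREE]
malloc(5): first-fit scan over [0-0 ALLOC][1-3 ALLOC][4-28 FREE] -> 4

Answer: 4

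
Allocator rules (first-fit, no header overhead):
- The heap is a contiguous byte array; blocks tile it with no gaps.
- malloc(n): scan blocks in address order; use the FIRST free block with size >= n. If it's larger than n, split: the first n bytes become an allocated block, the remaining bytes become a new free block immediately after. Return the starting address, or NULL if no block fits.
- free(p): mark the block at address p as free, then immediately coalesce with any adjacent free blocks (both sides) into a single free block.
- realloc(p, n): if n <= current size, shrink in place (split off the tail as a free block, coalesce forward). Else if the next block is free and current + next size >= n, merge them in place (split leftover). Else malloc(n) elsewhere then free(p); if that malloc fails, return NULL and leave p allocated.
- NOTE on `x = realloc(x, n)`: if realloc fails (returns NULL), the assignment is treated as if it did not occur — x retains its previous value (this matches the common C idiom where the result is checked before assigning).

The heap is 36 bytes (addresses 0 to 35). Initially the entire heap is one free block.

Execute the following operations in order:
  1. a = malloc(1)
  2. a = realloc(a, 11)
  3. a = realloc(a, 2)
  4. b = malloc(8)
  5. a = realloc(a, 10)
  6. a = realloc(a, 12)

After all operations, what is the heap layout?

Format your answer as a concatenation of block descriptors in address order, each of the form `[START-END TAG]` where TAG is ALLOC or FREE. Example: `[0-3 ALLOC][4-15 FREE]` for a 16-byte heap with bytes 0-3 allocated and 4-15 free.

Answer: [0-1 FREE][2-9 ALLOC][10-21 ALLOC][22-35 FREE]

Derivation:
Op 1: a = malloc(1) -> a = 0; heap: [0-0 ALLOC][1-35 FREE]
Op 2: a = realloc(a, 11) -> a = 0; heap: [0-10 ALLOC][11-35 FREE]
Op 3: a = realloc(a, 2) -> a = 0; heap: [0-1 ALLOC][2-35 FREE]
Op 4: b = malloc(8) -> b = 2; heap: [0-1 ALLOC][2-9 ALLOC][10-35 FREE]
Op 5: a = realloc(a, 10) -> a = 10; heap: [0-1 FREE][2-9 ALLOC][10-19 ALLOC][20-35 FREE]
Op 6: a = realloc(a, 12) -> a = 10; heap: [0-1 FREE][2-9 ALLOC][10-21 ALLOC][22-35 FREE]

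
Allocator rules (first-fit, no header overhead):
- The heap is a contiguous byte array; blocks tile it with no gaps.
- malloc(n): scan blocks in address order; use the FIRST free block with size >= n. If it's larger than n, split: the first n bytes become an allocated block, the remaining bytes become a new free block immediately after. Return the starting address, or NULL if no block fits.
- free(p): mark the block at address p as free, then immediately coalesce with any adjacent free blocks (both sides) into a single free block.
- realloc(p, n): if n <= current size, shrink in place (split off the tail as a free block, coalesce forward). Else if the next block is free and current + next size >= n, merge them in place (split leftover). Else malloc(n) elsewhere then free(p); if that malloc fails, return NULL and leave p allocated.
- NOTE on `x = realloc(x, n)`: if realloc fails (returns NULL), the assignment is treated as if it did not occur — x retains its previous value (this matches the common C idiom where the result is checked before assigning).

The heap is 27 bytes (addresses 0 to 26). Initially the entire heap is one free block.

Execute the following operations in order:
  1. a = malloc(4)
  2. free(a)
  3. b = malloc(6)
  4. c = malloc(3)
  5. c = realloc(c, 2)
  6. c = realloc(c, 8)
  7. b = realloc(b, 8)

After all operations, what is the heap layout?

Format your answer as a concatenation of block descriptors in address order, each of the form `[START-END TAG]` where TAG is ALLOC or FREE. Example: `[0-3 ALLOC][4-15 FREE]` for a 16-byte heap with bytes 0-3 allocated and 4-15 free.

Op 1: a = malloc(4) -> a = 0; heap: [0-3 ALLOC][4-26 FREE]
Op 2: free(a) -> (freed a); heap: [0-26 FREE]
Op 3: b = malloc(6) -> b = 0; heap: [0-5 ALLOC][6-26 FREE]
Op 4: c = malloc(3) -> c = 6; heap: [0-5 ALLOC][6-8 ALLOC][9-26 FREE]
Op 5: c = realloc(c, 2) -> c = 6; heap: [0-5 ALLOC][6-7 ALLOC][8-26 FREE]
Op 6: c = realloc(c, 8) -> c = 6; heap: [0-5 ALLOC][6-13 ALLOC][14-26 FREE]
Op 7: b = realloc(b, 8) -> b = 14; heap: [0-5 FREE][6-13 ALLOC][14-21 ALLOC][22-26 FREE]

Answer: [0-5 FREE][6-13 ALLOC][14-21 ALLOC][22-26 FREE]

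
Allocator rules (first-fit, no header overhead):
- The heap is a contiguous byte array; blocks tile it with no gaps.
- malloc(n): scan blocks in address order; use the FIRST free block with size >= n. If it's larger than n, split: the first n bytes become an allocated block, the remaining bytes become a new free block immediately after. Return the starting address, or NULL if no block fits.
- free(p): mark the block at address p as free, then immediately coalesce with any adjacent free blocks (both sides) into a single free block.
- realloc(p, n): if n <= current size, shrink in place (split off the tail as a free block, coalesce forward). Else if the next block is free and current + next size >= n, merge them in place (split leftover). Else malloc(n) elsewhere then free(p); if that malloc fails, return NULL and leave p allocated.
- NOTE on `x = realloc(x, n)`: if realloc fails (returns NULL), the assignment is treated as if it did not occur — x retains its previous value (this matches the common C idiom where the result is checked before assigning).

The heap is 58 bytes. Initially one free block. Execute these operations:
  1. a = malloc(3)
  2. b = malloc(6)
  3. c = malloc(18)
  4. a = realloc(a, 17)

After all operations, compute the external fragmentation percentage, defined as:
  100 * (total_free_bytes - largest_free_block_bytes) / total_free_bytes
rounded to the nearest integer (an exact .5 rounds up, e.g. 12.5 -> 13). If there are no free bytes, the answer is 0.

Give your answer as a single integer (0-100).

Op 1: a = malloc(3) -> a = 0; heap: [0-2 ALLOC][3-57 FREE]
Op 2: b = malloc(6) -> b = 3; heap: [0-2 ALLOC][3-8 ALLOC][9-57 FREE]
Op 3: c = malloc(18) -> c = 9; heap: [0-2 ALLOC][3-8 ALLOC][9-26 ALLOC][27-57 FREE]
Op 4: a = realloc(a, 17) -> a = 27; heap: [0-2 FREE][3-8 ALLOC][9-26 ALLOC][27-43 ALLOC][44-57 FREE]
Free blocks: [3 14] total_free=17 largest=14 -> 100*(17-14)/17 = 300/17 ≈ 17.647 -> rounds to 18

Answer: 18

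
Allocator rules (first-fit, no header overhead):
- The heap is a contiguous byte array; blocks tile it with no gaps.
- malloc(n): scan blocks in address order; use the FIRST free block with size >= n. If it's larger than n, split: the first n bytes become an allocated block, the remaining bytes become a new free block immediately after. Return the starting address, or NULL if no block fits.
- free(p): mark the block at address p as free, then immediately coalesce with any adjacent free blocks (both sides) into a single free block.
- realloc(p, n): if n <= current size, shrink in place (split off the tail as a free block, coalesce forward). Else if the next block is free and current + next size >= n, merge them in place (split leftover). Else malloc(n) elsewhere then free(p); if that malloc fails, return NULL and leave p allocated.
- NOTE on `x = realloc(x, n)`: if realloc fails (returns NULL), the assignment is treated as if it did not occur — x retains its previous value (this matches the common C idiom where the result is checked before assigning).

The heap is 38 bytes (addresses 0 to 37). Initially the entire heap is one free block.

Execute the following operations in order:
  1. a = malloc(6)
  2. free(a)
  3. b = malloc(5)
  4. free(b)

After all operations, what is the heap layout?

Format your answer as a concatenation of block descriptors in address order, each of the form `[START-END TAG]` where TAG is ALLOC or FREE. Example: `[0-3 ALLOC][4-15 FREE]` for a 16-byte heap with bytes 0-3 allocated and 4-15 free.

Answer: [0-37 FREE]

Derivation:
Op 1: a = malloc(6) -> a = 0; heap: [0-5 ALLOC][6-37 FREE]
Op 2: free(a) -> (freed a); heap: [0-37 FREE]
Op 3: b = malloc(5) -> b = 0; heap: [0-4 ALLOC][5-37 FREE]
Op 4: free(b) -> (freed b); heap: [0-37 FREE]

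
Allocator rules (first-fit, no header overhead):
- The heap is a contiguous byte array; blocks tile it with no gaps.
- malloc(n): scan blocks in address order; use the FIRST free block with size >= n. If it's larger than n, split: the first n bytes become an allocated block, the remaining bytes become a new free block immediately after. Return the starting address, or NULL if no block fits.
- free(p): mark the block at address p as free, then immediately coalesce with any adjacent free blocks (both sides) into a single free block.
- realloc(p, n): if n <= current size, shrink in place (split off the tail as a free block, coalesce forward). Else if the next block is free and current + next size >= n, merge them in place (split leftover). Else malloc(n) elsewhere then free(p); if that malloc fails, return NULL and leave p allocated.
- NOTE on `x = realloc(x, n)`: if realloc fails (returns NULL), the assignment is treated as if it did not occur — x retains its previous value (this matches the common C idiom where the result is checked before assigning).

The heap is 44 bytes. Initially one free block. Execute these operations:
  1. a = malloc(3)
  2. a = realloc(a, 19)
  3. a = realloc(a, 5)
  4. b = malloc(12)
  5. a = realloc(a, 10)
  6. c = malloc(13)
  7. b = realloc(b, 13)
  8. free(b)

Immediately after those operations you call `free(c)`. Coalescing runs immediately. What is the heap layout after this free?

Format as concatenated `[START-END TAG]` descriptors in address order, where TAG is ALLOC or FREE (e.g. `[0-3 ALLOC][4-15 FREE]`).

Op 1: a = malloc(3) -> a = 0; heap: [0-2 ALLOC][3-43 FREE]
Op 2: a = realloc(a, 19) -> a = 0; heap: [0-18 ALLOC][19-43 FREE]
Op 3: a = realloc(a, 5) -> a = 0; heap: [0-4 ALLOC][5-43 FREE]
Op 4: b = malloc(12) -> b = 5; heap: [0-4 ALLOC][5-16 ALLOC][17-43 FREE]
Op 5: a = realloc(a, 10) -> a = 17; heap: [0-4 FREE][5-16 ALLOC][17-26 ALLOC][27-43 FREE]
Op 6: c = malloc(13) -> c = 27; heap: [0-4 FREE][5-16 ALLOC][17-26 ALLOC][27-39 ALLOC][40-43 FREE]
Op 7: b = realloc(b, 13) -> NULL (b unchanged); heap: [0-4 FREE][5-16 ALLOC][17-26 ALLOC][27-39 ALLOC][40-43 FREE]
Op 8: free(b) -> (freed b); heap: [0-16 FREE][17-26 ALLOC][27-39 ALLOC][40-43 FREE]
free(c): c = 27 -> block [27-39 ALLOC]; mark free, coalesce with adjacent free neighbors -> [0-16 FREE][17-26 ALLOC][27-43 FREE]

Answer: [0-16 FREE][17-26 ALLOC][27-43 FREE]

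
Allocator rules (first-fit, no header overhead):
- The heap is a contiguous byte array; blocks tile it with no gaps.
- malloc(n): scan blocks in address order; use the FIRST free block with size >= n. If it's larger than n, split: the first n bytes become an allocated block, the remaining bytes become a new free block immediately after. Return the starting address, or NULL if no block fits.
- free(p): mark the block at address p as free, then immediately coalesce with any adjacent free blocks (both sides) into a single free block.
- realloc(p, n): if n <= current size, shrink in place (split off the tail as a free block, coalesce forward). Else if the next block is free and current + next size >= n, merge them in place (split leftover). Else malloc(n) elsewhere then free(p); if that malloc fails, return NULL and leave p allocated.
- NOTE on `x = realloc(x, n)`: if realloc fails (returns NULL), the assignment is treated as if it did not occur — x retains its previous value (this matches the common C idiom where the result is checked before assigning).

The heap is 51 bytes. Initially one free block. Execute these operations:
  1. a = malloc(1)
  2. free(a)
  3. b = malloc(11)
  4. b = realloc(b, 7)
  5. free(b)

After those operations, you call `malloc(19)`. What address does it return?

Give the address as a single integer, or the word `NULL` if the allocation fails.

Op 1: a = malloc(1) -> a = 0; heap: [0-0 ALLOC][1-50 FREE]
Op 2: free(a) -> (freed a); heap: [0-50 FREE]
Op 3: b = malloc(11) -> b = 0; heap: [0-10 ALLOC][11-50 FREE]
Op 4: b = realloc(b, 7) -> b = 0; heap: [0-6 ALLOC][7-50 FREE]
Op 5: free(b) -> (freed b); heap: [0-50 FREE]
malloc(19): first-fit scan over [0-50 FREE] -> 0

Answer: 0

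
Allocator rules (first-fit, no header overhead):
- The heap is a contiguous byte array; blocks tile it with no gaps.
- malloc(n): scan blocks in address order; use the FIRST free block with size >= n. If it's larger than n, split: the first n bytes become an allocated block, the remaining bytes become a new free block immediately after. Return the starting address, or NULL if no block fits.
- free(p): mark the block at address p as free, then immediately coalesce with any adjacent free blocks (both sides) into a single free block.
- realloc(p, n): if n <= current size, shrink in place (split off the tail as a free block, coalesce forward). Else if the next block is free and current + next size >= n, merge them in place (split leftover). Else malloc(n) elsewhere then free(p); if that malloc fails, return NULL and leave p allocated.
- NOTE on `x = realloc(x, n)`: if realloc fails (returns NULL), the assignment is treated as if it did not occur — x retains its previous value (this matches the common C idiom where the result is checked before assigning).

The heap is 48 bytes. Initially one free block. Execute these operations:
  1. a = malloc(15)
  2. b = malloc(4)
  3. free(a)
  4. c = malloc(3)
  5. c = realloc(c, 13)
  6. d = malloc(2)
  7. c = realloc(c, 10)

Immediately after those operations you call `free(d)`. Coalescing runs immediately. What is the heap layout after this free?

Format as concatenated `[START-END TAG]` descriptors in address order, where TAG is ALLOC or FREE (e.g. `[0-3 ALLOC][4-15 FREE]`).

Answer: [0-9 ALLOC][10-14 FREE][15-18 ALLOC][19-47 FREE]

Derivation:
Op 1: a = malloc(15) -> a = 0; heap: [0-14 ALLOC][15-47 FREE]
Op 2: b = malloc(4) -> b = 15; heap: [0-14 ALLOC][15-18 ALLOC][19-47 FREE]
Op 3: free(a) -> (freed a); heap: [0-14 FREE][15-18 ALLOC][19-47 FREE]
Op 4: c = malloc(3) -> c = 0; heap: [0-2 ALLOC][3-14 FREE][15-18 ALLOC][19-47 FREE]
Op 5: c = realloc(c, 13) -> c = 0; heap: [0-12 ALLOC][13-14 FREE][15-18 ALLOC][19-47 FREE]
Op 6: d = malloc(2) -> d = 13; heap: [0-12 ALLOC][13-14 ALLOC][15-18 ALLOC][19-47 FREE]
Op 7: c = realloc(c, 10) -> c = 0; heap: [0-9 ALLOC][10-12 FREE][13-14 ALLOC][15-18 ALLOC][19-47 FREE]
free(d): d = 13 -> block [13-14 ALLOC]; mark free, coalesce with adjacent free neighbors -> [0-9 ALLOC][10-14 FREE][15-18 ALLOC][19-47 FREE]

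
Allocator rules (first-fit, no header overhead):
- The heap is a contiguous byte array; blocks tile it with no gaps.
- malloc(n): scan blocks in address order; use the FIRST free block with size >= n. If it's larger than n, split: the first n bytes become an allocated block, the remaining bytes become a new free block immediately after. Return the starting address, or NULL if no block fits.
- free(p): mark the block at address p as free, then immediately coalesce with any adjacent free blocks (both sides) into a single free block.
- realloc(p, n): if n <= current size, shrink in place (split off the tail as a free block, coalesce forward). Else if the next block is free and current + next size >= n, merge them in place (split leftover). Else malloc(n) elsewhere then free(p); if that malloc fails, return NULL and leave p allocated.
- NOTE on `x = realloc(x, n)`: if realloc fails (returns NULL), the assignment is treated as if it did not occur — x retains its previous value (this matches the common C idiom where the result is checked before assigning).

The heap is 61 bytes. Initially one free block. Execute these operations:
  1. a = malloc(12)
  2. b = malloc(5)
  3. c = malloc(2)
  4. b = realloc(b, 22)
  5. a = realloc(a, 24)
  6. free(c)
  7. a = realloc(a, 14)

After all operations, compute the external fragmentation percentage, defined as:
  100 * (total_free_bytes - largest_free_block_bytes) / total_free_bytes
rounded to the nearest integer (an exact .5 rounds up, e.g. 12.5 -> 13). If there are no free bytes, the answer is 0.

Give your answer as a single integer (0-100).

Op 1: a = malloc(12) -> a = 0; heap: [0-11 ALLOC][12-60 FREE]
Op 2: b = malloc(5) -> b = 12; heap: [0-11 ALLOC][12-16 ALLOC][17-60 FREE]
Op 3: c = malloc(2) -> c = 17; heap: [0-11 ALLOC][12-16 ALLOC][17-18 ALLOC][19-60 FREE]
Op 4: b = realloc(b, 22) -> b = 19; heap: [0-11 ALLOC][12-16 FREE][17-18 ALLOC][19-40 ALLOC][41-60 FREE]
Op 5: a = realloc(a, 24) -> NULL (a unchanged); heap: [0-11 ALLOC][12-16 FREE][17-18 ALLOC][19-40 ALLOC][41-60 FREE]
Op 6: free(c) -> (freed c); heap: [0-11 ALLOC][12-18 FREE][19-40 ALLOC][41-60 FREE]
Op 7: a = realloc(a, 14) -> a = 0; heap: [0-13 ALLOC][14-18 FREE][19-40 ALLOC][41-60 FREE]
Free blocks: [5 20] total_free=25 largest=20 -> 100*(25-20)/25 = 500/25 = 20

Answer: 20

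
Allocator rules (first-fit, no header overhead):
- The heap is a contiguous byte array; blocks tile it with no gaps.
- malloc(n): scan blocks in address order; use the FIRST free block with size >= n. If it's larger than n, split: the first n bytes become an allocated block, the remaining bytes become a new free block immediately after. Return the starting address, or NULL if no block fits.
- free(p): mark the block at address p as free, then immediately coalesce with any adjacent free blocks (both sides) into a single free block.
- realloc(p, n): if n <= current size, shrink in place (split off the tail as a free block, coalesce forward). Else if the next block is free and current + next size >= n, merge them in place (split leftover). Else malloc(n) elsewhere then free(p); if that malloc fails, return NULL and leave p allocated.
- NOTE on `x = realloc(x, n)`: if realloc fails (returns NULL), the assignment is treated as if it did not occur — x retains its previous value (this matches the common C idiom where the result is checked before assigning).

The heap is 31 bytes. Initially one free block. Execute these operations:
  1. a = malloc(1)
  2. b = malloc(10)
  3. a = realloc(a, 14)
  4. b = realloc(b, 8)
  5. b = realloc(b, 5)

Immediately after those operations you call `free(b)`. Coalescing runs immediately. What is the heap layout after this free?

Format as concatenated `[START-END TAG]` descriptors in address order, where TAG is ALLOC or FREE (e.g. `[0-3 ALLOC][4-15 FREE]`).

Op 1: a = malloc(1) -> a = 0; heap: [0-0 ALLOC][1-30 FREE]
Op 2: b = malloc(10) -> b = 1; heap: [0-0 ALLOC][1-10 ALLOC][11-30 FREE]
Op 3: a = realloc(a, 14) -> a = 11; heap: [0-0 FREE][1-10 ALLOC][11-24 ALLOC][25-30 FREE]
Op 4: b = realloc(b, 8) -> b = 1; heap: [0-0 FREE][1-8 ALLOC][9-10 FREE][11-24 ALLOC][25-30 FREE]
Op 5: b = realloc(b, 5) -> b = 1; heap: [0-0 FREE][1-5 ALLOC][6-10 FREE][11-24 ALLOC][25-30 FREE]
free(b): b = 1 -> block [1-5 ALLOC]; mark free, coalesce with adjacent free neighbors -> [0-10 FREE][11-24 ALLOC][25-30 FREE]

Answer: [0-10 FREE][11-24 ALLOC][25-30 FREE]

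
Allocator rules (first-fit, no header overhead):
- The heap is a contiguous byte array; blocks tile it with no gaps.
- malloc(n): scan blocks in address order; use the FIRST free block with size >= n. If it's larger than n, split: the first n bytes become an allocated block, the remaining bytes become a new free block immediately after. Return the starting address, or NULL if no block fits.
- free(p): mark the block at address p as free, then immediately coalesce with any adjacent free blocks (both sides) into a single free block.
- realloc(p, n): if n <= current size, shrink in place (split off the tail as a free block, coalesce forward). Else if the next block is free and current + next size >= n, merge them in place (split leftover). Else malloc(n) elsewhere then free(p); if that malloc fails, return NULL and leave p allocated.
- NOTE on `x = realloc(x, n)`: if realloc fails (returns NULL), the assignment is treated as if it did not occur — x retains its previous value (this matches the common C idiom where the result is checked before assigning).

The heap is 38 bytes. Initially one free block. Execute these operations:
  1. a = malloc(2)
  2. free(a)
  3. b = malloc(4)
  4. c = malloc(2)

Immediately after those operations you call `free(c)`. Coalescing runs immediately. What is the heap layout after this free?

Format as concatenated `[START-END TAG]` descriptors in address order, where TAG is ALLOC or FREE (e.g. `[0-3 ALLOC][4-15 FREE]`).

Answer: [0-3 ALLOC][4-37 FREE]

Derivation:
Op 1: a = malloc(2) -> a = 0; heap: [0-1 ALLOC][2-37 FREE]
Op 2: free(a) -> (freed a); heap: [0-37 FREE]
Op 3: b = malloc(4) -> b = 0; heap: [0-3 ALLOC][4-37 FREE]
Op 4: c = malloc(2) -> c = 4; heap: [0-3 ALLOC][4-5 ALLOC][6-37 FREE]
free(c): c = 4 -> block [4-5 ALLOC]; mark free, coalesce with adjacent free neighbors -> [0-3 ALLOC][4-37 FREE]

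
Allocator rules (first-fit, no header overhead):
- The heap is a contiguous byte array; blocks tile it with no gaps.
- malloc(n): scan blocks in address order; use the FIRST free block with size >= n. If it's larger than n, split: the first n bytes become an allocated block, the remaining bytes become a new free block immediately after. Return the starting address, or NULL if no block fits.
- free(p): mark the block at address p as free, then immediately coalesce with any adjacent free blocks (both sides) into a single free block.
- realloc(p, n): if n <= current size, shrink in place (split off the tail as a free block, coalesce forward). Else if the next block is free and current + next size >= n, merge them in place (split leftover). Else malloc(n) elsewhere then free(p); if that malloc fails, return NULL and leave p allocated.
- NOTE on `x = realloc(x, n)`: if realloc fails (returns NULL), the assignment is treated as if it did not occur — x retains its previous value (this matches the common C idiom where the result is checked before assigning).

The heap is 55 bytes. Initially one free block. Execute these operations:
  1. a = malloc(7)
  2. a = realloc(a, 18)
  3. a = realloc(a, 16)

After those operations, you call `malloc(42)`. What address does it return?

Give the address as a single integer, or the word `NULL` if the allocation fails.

Op 1: a = malloc(7) -> a = 0; heap: [0-6 ALLOC][7-54 FREE]
Op 2: a = realloc(a, 18) -> a = 0; heap: [0-17 ALLOC][18-54 FREE]
Op 3: a = realloc(a, 16) -> a = 0; heap: [0-15 ALLOC][16-54 FREE]
malloc(42): first-fit scan over [0-15 ALLOC][16-54 FREE] -> NULL

Answer: NULL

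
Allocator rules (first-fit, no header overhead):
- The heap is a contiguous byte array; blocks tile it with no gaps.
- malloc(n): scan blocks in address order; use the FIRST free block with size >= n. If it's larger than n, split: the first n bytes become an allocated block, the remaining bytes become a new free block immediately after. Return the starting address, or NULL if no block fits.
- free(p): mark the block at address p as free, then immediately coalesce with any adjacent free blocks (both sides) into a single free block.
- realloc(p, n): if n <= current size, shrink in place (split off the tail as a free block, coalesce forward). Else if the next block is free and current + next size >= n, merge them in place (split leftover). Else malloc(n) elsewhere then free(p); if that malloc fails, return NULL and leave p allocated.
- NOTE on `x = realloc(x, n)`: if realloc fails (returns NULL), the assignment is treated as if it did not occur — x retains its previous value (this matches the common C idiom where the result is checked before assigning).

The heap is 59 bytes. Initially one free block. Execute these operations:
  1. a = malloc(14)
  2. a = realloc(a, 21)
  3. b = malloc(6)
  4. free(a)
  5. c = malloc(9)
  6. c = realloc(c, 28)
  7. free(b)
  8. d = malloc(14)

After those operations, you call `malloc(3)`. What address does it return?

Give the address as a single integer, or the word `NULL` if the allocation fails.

Op 1: a = malloc(14) -> a = 0; heap: [0-13 ALLOC][14-58 FREE]
Op 2: a = realloc(a, 21) -> a = 0; heap: [0-20 ALLOC][21-58 FREE]
Op 3: b = malloc(6) -> b = 21; heap: [0-20 ALLOC][21-26 ALLOC][27-58 FREE]
Op 4: free(a) -> (freed a); heap: [0-20 FREE][21-26 ALLOC][27-58 FREE]
Op 5: c = malloc(9) -> c = 0; heap: [0-8 ALLOC][9-20 FREE][21-26 ALLOC][27-58 FREE]
Op 6: c = realloc(c, 28) -> c = 27; heap: [0-20 FREE][21-26 ALLOC][27-54 ALLOC][55-58 FREE]
Op 7: free(b) -> (freed b); heap: [0-26 FREE][27-54 ALLOC][55-58 FREE]
Op 8: d = malloc(14) -> d = 0; heap: [0-13 ALLOC][14-26 FREE][27-54 ALLOC][55-58 FREE]
malloc(3): first-fit scan over [0-13 ALLOC][14-26 FREE][27-54 ALLOC][55-58 FREE] -> 14

Answer: 14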